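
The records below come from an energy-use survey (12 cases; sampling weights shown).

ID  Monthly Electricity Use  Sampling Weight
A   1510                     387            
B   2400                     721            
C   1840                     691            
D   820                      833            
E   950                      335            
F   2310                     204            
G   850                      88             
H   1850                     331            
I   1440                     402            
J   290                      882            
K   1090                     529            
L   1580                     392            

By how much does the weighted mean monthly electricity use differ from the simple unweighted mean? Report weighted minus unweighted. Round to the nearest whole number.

-69

Unweighted sum = 16930
Unweighted mean = 16930 / 12 = 1410.8333
Weighted sum = 1510×387 + 2400×721 + 1840×691 + 820×833 + 950×335 + 2310×204 + 850×88 + 1850×331 + 1440×402 + 290×882 + 1090×529 + 1580×392
  = 7776540
Sum of weights = 387 + 721 + 691 + 833 + 335 + 204 + 88 + 331 + 402 + 882 + 529 + 392 = 5795
Weighted mean = 7776540 / 5795 = 1341.9396
Difference (weighted minus unweighted) = -68.89373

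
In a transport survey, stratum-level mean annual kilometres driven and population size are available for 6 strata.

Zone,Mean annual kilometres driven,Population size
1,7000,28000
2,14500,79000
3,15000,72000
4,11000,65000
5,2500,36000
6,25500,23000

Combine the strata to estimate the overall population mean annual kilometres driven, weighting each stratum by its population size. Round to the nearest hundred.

Σ Nₕ·x̄ₕ = 7000×28000 + 14500×79000 + 15000×72000 + 11000×65000 + 2500×36000 + 25500×23000
  = 196000000 + 1145500000 + 1080000000 + 715000000 + 90000000 + 586500000 = 3813000000
Σ Nₕ = 28000 + 79000 + 72000 + 65000 + 36000 + 23000 = 303000
Overall mean = 3813000000 / 303000 = 12584.158

12600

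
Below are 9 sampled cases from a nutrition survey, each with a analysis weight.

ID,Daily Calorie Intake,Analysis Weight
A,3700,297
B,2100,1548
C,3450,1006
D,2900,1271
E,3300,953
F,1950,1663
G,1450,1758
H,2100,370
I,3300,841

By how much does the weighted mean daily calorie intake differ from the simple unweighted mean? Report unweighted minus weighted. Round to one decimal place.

222.5

Unweighted sum = 3700 + 2100 + 3450 + 2900 + 3300 + 1950 + 1450 + 2100 + 3300 = 24250
Unweighted mean = 24250 / 9 = 2694.4444
Weighted sum = 3700×297 + 2100×1548 + 3450×1006 + 2900×1271 + 3300×953 + 1950×1663 + 1450×1758 + 2100×370 + 3300×841
  = 1098900 + 3250800 + 3470700 + 3685900 + 3144900 + 3242850 + 2549100 + 777000 + 2775300 = 23995450
Sum of weights = 9707
Weighted mean = 23995450 / 9707 = 2471.9738
Difference (unweighted minus weighted) = 222.47061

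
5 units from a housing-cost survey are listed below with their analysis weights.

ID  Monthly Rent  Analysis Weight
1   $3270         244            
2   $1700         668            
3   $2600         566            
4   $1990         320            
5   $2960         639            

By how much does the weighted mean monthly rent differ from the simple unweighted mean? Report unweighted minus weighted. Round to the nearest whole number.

69

Unweighted sum = 3270 + 1700 + 2600 + 1990 + 2960 = 12520
Unweighted mean = 12520 / 5 = 2504
Weighted sum = 3270×244 + 1700×668 + 2600×566 + 1990×320 + 2960×639
  = 5933320
Sum of weights = 244 + 668 + 566 + 320 + 639 = 2437
Weighted mean = 5933320 / 2437 = 2434.682
Difference (unweighted minus weighted) = 69.318014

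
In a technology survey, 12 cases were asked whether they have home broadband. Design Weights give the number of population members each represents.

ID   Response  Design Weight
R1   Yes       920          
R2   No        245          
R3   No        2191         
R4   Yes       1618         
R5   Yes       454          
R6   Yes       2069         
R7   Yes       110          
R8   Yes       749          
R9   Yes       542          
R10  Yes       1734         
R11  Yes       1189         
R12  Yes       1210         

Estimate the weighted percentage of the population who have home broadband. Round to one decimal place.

81.3

Sum of weights for 'Yes' = 920 + 1618 + 454 + 2069 + 110 + 749 + 542 + 1734 + 1189 + 1210 = 10595
Total weight = 920 + 245 + 2191 + 1618 + 454 + 2069 + 110 + 749 + 542 + 1734 + 1189 + 1210 = 13031
Weighted proportion = 10595 / 13031 = 0.81306116 → 81.306116%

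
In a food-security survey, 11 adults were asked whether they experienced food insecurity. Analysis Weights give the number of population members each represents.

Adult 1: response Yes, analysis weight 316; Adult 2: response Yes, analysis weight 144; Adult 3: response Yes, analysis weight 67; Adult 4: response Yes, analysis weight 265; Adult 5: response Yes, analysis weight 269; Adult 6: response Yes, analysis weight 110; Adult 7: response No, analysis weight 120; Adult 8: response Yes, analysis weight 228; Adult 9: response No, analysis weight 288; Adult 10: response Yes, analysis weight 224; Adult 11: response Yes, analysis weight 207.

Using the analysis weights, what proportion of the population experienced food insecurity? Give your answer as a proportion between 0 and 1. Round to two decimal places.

0.82

Sum of weights for 'Yes' = 316 + 144 + 67 + 265 + 269 + 110 + 228 + 224 + 207 = 1830
Total weight = 316 + 144 + 67 + 265 + 269 + 110 + 120 + 228 + 288 + 224 + 207 = 2238
Weighted proportion = 1830 / 2238 = 0.81769437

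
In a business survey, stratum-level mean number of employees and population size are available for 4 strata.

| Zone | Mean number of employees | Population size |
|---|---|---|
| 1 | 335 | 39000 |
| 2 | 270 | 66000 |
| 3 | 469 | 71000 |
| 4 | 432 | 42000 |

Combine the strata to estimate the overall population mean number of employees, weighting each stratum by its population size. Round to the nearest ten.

Σ Nₕ·x̄ₕ = 82328000
Σ Nₕ = 39000 + 66000 + 71000 + 42000 = 218000
Overall mean = 82328000 / 218000 = 377.65138

380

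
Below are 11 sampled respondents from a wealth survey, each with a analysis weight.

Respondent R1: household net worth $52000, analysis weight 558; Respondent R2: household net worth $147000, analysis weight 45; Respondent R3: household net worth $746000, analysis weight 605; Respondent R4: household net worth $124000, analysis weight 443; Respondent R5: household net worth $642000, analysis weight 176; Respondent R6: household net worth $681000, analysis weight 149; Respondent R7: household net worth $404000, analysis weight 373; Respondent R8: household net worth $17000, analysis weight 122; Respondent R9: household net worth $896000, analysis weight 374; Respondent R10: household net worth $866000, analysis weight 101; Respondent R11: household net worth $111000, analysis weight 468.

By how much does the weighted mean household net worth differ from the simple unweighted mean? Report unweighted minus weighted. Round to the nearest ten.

Unweighted sum = 52000 + 147000 + 746000 + 124000 + 642000 + 681000 + 404000 + 17000 + 896000 + 866000 + 111000 = 4686000
Unweighted mean = 4686000 / 11 = 426000
Weighted sum = 52000×558 + 147000×45 + 746000×605 + 124000×443 + 642000×176 + 681000×149 + 404000×373 + 17000×122 + 896000×374 + 866000×101 + 111000×468
  = 29016000 + 6615000 + 451330000 + 54932000 + 112992000 + 101469000 + 150692000 + 2074000 + 335104000 + 87466000 + 51948000 = 1383638000
Sum of weights = 558 + 45 + 605 + 443 + 176 + 149 + 373 + 122 + 374 + 101 + 468 = 3414
Weighted mean = 1383638000 / 3414 = 405283.54
Difference (unweighted minus weighted) = 20716.462

20720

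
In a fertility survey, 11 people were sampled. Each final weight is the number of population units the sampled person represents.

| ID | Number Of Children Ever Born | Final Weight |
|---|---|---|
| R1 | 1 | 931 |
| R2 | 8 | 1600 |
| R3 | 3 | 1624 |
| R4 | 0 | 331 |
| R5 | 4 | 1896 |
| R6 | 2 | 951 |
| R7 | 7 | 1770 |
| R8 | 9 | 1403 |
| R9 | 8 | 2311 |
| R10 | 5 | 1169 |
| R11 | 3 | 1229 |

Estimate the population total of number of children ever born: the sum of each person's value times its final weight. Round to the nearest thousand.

Weighted total = 1×931 + 8×1600 + 3×1624 + 0×331 + 4×1896 + 2×951 + 7×1770 + 9×1403 + 8×2311 + 5×1169 + 3×1229
  = 931 + 12800 + 4872 + 0 + 7584 + 1902 + 12390 + 12627 + 18488 + 5845 + 3687 = 81126

81000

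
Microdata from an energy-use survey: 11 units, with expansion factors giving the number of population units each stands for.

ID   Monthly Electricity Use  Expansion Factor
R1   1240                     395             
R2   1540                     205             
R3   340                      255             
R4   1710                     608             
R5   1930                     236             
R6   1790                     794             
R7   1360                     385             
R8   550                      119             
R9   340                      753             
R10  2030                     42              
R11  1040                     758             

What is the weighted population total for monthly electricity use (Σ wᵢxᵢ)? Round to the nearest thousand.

Weighted total = 5527270

5527000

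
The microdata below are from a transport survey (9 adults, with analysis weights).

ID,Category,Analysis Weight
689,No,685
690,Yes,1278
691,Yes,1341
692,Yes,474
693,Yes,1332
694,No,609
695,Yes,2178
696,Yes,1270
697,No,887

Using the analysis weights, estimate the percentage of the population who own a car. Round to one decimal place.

78.3

Sum of weights for 'Yes' = 1278 + 1341 + 474 + 1332 + 2178 + 1270 = 7873
Total weight = 685 + 1278 + 1341 + 474 + 1332 + 609 + 2178 + 1270 + 887 = 10054
Weighted proportion = 7873 / 10054 = 0.78307141 → 78.307141%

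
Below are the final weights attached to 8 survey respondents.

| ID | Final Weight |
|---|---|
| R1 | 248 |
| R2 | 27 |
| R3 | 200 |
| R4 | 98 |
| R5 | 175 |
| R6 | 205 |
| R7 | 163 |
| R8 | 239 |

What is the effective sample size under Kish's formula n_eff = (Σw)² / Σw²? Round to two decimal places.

Σ wᵢ = 248 + 27 + 200 + 98 + 175 + 205 + 163 + 239 = 1355
Σ wᵢ² = 61504 + 729 + 40000 + 9604 + 30625 + 42025 + 26569 + 57121 = 268177
n_eff = 1355² / 268177 = 1836025 / 268177 = 6.8463179

6.85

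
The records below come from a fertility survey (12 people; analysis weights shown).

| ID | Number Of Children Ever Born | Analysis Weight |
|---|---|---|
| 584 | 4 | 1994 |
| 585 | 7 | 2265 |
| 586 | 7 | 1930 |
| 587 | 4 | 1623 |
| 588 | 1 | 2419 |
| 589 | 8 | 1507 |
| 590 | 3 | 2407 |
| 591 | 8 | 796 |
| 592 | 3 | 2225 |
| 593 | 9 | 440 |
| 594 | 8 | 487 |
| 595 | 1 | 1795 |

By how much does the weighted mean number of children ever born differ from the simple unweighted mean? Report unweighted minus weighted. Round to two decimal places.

Unweighted sum = 4 + 7 + 7 + 4 + 1 + 8 + 3 + 8 + 3 + 9 + 8 + 1 = 63
Unweighted mean = 63 / 12 = 5.25
Weighted sum = 4×1994 + 7×2265 + 7×1930 + 4×1623 + 1×2419 + 8×1507 + 3×2407 + 8×796 + 3×2225 + 9×440 + 8×487 + 1×1795
  = 7976 + 15855 + 13510 + 6492 + 2419 + 12056 + 7221 + 6368 + 6675 + 3960 + 3896 + 1795 = 88223
Sum of weights = 1994 + 2265 + 1930 + 1623 + 2419 + 1507 + 2407 + 796 + 2225 + 440 + 487 + 1795 = 19888
Weighted mean = 88223 / 19888 = 4.4359916
Difference (unweighted minus weighted) = 0.81400845

0.81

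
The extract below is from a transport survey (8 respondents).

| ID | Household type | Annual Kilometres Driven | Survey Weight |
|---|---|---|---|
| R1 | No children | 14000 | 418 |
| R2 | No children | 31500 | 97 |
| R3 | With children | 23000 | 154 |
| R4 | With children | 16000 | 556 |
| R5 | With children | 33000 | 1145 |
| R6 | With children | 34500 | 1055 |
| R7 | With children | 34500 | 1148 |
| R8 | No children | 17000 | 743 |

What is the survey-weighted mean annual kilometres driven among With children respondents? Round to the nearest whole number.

With children rows: R3, R4, R5, R6, R7
Weighted sum = 23000×154 + 16000×556 + 33000×1145 + 34500×1055 + 34500×1148
  = 126226500
Sum of weights = 154 + 556 + 1145 + 1055 + 1148 = 4058
Weighted mean = 126226500 / 4058 = 31105.594

31106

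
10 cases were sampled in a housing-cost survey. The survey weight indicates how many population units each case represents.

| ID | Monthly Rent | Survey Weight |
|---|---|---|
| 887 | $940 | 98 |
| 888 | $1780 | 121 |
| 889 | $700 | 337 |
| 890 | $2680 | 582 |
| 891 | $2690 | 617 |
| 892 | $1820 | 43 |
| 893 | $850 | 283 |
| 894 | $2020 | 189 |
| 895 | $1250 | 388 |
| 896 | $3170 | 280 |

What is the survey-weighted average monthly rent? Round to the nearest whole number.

1986

Weighted sum = 5836080
Sum of weights = 98 + 121 + 337 + 582 + 617 + 43 + 283 + 189 + 388 + 280 = 2938
Weighted mean = 5836080 / 2938 = 1986.4125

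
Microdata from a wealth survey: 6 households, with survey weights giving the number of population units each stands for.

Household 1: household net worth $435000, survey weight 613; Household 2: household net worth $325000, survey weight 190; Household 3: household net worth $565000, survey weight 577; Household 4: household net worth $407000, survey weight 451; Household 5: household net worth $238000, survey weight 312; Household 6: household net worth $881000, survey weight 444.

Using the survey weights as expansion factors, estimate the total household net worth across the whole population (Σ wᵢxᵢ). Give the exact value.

Weighted total = 435000×613 + 325000×190 + 565000×577 + 407000×451 + 238000×312 + 881000×444
  = 1303387000

1303387000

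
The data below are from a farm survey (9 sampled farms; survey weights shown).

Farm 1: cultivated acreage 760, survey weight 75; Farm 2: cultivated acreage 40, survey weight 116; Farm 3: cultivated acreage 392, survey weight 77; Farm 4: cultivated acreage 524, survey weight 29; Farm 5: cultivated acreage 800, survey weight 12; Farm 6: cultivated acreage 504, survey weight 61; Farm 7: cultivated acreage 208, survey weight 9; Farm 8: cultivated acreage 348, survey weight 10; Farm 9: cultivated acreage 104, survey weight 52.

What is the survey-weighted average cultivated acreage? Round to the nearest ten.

Weighted sum = 760×75 + 40×116 + 392×77 + 524×29 + 800×12 + 504×61 + 208×9 + 348×10 + 104×52
  = 158124
Sum of weights = 75 + 116 + 77 + 29 + 12 + 61 + 9 + 10 + 52 = 441
Weighted mean = 158124 / 441 = 358.55782

360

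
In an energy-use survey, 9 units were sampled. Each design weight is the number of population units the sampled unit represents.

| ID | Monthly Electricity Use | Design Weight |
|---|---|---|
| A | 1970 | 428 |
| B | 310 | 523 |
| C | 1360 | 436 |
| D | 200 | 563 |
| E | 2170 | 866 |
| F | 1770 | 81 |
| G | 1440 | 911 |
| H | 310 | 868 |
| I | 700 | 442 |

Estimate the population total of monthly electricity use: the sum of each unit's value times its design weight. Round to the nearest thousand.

5624000

Weighted total = 1970×428 + 310×523 + 1360×436 + 200×563 + 2170×866 + 1770×81 + 1440×911 + 310×868 + 700×442
  = 843160 + 162130 + 592960 + 112600 + 1879220 + 143370 + 1311840 + 269080 + 309400 = 5623760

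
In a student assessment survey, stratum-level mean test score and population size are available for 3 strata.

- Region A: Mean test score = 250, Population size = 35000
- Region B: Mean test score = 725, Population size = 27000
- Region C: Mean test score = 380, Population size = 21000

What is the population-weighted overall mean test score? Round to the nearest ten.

440

Σ Nₕ·x̄ₕ = 250×35000 + 725×27000 + 380×21000
  = 8750000 + 19575000 + 7980000 = 36305000
Σ Nₕ = 35000 + 27000 + 21000 = 83000
Overall mean = 36305000 / 83000 = 437.40964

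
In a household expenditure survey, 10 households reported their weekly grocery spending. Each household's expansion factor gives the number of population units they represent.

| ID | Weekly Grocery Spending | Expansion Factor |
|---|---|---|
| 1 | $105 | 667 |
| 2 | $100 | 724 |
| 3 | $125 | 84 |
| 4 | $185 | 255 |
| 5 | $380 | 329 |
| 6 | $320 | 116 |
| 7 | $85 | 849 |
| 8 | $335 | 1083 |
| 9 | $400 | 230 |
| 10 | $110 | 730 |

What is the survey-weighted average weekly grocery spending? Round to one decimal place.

191.3

Weighted sum = 969520
Sum of weights = 667 + 724 + 84 + 255 + 329 + 116 + 849 + 1083 + 230 + 730 = 5067
Weighted mean = 969520 / 5067 = 191.34004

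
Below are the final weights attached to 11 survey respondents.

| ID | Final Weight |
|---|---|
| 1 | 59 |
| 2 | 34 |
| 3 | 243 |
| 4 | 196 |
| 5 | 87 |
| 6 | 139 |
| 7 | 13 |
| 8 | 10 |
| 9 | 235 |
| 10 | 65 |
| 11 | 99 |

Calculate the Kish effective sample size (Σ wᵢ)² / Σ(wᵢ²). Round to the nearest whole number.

7

Σ wᵢ = 59 + 34 + 243 + 196 + 87 + 139 + 13 + 10 + 235 + 65 + 99 = 1180
Σ wᵢ² = 198512
n_eff = 1180² / 198512 = 1392400 / 198512 = 7.0141855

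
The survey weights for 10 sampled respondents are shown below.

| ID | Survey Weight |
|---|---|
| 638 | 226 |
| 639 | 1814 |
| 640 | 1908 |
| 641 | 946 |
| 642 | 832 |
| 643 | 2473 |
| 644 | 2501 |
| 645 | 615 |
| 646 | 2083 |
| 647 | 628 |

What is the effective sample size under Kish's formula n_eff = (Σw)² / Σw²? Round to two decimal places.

7.55

Σ wᵢ = 226 + 1814 + 1908 + 946 + 832 + 2473 + 2501 + 615 + 2083 + 628 = 14026
Σ wᵢ² = 51076 + 3290596 + 3640464 + 894916 + 692224 + 6115729 + 6255001 + 378225 + 4338889 + 394384 = 26051504
n_eff = 14026² / 26051504 = 196728676 / 26051504 = 7.5515285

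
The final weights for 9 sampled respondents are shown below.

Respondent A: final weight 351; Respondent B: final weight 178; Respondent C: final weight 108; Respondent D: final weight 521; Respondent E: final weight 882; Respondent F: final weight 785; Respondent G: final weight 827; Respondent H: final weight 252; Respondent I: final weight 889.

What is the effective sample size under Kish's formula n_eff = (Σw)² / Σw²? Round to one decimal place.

Σ wᵢ = 4793
Σ wᵢ² = 123201 + 31684 + 11664 + 271441 + 777924 + 616225 + 683929 + 63504 + 790321 = 3369893
n_eff = 4793² / 3369893 = 22972849 / 3369893 = 6.8170856

6.8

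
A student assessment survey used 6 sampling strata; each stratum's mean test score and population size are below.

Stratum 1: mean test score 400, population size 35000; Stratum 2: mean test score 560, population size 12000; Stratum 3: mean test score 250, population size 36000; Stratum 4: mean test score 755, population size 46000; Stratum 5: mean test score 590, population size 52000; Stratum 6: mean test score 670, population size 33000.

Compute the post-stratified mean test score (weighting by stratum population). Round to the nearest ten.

550

Σ Nₕ·x̄ₕ = 400×35000 + 560×12000 + 250×36000 + 755×46000 + 590×52000 + 670×33000
  = 117240000
Σ Nₕ = 35000 + 12000 + 36000 + 46000 + 52000 + 33000 = 214000
Overall mean = 117240000 / 214000 = 547.85047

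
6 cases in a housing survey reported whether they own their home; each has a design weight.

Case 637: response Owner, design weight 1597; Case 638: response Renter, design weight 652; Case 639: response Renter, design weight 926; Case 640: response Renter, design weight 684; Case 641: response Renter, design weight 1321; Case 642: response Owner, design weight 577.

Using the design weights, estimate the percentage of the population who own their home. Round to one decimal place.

37.8

Sum of weights for 'Owner' = 1597 + 577 = 2174
Total weight = 1597 + 652 + 926 + 684 + 1321 + 577 = 5757
Weighted proportion = 2174 / 5757 = 0.37762724 → 37.762724%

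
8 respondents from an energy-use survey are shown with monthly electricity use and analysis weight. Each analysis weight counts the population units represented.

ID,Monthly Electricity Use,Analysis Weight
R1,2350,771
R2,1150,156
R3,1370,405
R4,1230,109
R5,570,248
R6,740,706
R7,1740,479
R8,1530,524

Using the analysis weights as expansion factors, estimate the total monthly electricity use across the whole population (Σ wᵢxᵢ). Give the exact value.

Weighted total = 2350×771 + 1150×156 + 1370×405 + 1230×109 + 570×248 + 740×706 + 1740×479 + 1530×524
  = 1811850 + 179400 + 554850 + 134070 + 141360 + 522440 + 833460 + 801720 = 4979150

4979150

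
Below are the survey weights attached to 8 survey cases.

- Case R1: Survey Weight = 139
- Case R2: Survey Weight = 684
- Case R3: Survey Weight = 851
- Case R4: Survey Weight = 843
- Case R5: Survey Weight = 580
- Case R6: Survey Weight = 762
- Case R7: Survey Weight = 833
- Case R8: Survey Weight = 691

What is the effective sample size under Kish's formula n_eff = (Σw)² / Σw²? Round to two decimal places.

7.23

Σ wᵢ = 139 + 684 + 851 + 843 + 580 + 762 + 833 + 691 = 5383
Σ wᵢ² = 19321 + 467856 + 724201 + 710649 + 336400 + 580644 + 693889 + 477481 = 4010441
n_eff = 5383² / 4010441 = 28976689 / 4010441 = 7.2253124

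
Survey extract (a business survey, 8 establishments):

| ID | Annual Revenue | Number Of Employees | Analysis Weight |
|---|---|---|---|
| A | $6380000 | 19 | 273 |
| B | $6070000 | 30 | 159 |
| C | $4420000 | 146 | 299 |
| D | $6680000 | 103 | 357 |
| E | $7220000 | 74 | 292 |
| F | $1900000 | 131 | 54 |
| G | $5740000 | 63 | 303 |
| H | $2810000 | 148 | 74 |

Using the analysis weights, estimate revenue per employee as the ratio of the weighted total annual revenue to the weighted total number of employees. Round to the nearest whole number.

Σ wᵢ·y = 6380000×273 + 6070000×159 + 4420000×299 + 6680000×357 + 7220000×292 + 1900000×54 + 5740000×303 + 2810000×74
  = 10571210000
Σ wᵢ·x = 19×273 + 30×159 + 146×299 + 103×357 + 74×292 + 131×54 + 63×303 + 148×74
  = 149105
Ratio = 10571210000 / 149105 = 70897.757

70898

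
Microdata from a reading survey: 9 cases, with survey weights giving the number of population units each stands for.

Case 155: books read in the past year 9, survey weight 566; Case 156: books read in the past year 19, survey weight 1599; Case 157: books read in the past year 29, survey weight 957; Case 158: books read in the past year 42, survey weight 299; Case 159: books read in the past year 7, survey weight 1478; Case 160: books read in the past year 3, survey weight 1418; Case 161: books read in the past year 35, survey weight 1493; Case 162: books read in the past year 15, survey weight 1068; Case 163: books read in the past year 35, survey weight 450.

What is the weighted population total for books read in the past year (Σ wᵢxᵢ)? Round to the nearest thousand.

174000

Weighted total = 9×566 + 19×1599 + 29×957 + 42×299 + 7×1478 + 3×1418 + 35×1493 + 15×1068 + 35×450
  = 5094 + 30381 + 27753 + 12558 + 10346 + 4254 + 52255 + 16020 + 15750 = 174411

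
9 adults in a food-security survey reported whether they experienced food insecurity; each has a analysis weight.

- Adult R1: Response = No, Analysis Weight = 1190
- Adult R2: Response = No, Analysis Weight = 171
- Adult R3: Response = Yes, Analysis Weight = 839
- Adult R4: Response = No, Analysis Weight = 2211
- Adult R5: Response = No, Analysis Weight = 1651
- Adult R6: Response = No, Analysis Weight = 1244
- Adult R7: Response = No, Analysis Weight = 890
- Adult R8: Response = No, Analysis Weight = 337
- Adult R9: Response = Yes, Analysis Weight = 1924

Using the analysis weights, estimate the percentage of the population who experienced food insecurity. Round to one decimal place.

Sum of weights for 'Yes' = 839 + 1924 = 2763
Total weight = 1190 + 171 + 839 + 2211 + 1651 + 1244 + 890 + 337 + 1924 = 10457
Weighted proportion = 2763 / 10457 = 0.26422492 → 26.422492%

26.4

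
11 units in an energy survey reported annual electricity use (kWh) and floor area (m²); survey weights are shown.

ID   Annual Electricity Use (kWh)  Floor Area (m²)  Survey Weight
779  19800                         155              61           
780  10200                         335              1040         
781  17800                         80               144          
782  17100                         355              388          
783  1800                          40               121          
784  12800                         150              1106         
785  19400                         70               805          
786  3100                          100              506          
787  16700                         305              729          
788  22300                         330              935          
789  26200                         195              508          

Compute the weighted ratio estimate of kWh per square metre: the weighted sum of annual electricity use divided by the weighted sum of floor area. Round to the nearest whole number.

Σ wᵢ·y = 19800×61 + 10200×1040 + 17800×144 + 17100×388 + 1800×121 + 12800×1106 + 19400×805 + 3100×506 + 16700×729 + 22300×935 + 26200×508
  = 1207800 + 10608000 + 2563200 + 6634800 + 217800 + 14156800 + 15617000 + 1568600 + 12174300 + 20850500 + 13309600 = 98908400
Σ wᵢ·x = 155×61 + 335×1040 + 80×144 + 355×388 + 40×121 + 150×1106 + 70×805 + 100×506 + 305×729 + 330×935 + 195×508
  = 9455 + 348400 + 11520 + 137740 + 4840 + 165900 + 56350 + 50600 + 222345 + 308550 + 99060 = 1414760
Ratio = 98908400 / 1414760 = 69.911787

70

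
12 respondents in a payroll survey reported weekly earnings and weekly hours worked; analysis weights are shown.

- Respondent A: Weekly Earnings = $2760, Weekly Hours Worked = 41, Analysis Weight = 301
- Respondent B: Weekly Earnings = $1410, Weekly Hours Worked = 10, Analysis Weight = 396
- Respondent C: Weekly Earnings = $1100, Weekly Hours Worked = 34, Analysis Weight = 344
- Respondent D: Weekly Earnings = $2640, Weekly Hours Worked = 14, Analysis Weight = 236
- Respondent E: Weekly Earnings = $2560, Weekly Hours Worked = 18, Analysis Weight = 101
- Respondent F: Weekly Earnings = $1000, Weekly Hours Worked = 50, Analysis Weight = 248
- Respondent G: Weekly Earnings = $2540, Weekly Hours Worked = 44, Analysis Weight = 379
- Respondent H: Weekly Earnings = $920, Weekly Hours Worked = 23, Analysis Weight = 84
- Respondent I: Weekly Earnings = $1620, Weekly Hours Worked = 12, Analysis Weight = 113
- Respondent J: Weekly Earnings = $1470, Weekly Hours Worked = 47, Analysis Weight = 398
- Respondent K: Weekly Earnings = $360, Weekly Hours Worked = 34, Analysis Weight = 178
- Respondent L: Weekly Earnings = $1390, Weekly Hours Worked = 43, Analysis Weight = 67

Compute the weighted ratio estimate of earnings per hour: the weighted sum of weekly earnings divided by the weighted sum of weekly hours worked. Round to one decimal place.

Σ wᵢ·y = 2760×301 + 1410×396 + 1100×344 + 2640×236 + 2560×101 + 1000×248 + 2540×379 + 920×84 + 1620×113 + 1470×398 + 360×178 + 1390×67
  = 830760 + 558360 + 378400 + 623040 + 258560 + 248000 + 962660 + 77280 + 183060 + 585060 + 64080 + 93130 = 4862390
Σ wᵢ·x = 41×301 + 10×396 + 34×344 + 14×236 + 18×101 + 50×248 + 44×379 + 23×84 + 12×113 + 47×398 + 34×178 + 43×67
  = 93122
Ratio = 4862390 / 93122 = 52.215266

52.2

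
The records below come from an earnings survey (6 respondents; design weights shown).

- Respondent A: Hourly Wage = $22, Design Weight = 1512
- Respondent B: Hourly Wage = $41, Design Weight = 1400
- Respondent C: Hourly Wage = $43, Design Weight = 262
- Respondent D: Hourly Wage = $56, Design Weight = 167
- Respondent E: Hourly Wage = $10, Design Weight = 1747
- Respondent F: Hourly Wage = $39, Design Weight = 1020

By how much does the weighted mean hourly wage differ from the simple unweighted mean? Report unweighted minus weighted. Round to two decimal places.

Unweighted sum = 22 + 41 + 43 + 56 + 10 + 39 = 211
Unweighted mean = 211 / 6 = 35.166667
Weighted sum = 22×1512 + 41×1400 + 43×262 + 56×167 + 10×1747 + 39×1020
  = 33264 + 57400 + 11266 + 9352 + 17470 + 39780 = 168532
Sum of weights = 1512 + 1400 + 262 + 167 + 1747 + 1020 = 6108
Weighted mean = 168532 / 6108 = 27.59201
Difference (unweighted minus weighted) = 7.5746562

7.57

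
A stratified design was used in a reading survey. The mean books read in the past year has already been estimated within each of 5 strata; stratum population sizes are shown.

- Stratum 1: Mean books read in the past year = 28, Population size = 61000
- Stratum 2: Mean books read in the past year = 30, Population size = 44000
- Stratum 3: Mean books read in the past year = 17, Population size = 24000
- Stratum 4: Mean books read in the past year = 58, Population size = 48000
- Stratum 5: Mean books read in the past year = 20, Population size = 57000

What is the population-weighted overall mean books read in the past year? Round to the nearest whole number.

31

Σ Nₕ·x̄ₕ = 7360000
Σ Nₕ = 61000 + 44000 + 24000 + 48000 + 57000 = 234000
Overall mean = 7360000 / 234000 = 31.452991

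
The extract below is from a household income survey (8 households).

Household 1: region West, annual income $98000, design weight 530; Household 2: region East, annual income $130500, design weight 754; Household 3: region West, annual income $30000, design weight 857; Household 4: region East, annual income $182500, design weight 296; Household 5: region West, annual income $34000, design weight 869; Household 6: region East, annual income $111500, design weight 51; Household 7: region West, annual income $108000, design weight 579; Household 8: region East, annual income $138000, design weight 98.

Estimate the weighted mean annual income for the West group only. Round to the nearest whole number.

West rows: 1, 3, 5, 7
Weighted sum = 98000×530 + 30000×857 + 34000×869 + 108000×579
  = 51940000 + 25710000 + 29546000 + 62532000 = 169728000
Sum of weights = 530 + 857 + 869 + 579 = 2835
Weighted mean = 169728000 / 2835 = 59868.783

59869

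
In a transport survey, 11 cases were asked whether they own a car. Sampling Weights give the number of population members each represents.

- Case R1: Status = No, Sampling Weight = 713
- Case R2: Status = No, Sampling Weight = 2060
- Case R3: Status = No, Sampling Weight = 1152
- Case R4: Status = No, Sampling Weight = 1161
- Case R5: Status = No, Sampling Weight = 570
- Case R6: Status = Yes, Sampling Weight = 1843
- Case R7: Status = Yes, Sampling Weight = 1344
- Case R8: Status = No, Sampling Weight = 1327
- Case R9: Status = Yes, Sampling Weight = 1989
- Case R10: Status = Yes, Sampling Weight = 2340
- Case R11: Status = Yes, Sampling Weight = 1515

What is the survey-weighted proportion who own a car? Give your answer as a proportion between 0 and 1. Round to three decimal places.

0.564

Sum of weights for 'Yes' = 1843 + 1344 + 1989 + 2340 + 1515 = 9031
Total weight = 713 + 2060 + 1152 + 1161 + 570 + 1843 + 1344 + 1327 + 1989 + 2340 + 1515 = 16014
Weighted proportion = 9031 / 16014 = 0.56394405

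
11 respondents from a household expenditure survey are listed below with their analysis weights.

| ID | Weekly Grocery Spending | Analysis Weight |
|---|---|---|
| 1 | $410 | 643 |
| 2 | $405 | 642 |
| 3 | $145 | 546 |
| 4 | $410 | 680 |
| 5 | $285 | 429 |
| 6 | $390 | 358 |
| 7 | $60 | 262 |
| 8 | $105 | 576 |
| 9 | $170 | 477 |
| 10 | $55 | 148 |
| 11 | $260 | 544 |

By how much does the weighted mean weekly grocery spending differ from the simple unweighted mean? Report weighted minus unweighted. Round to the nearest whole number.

Unweighted sum = 410 + 405 + 145 + 410 + 285 + 390 + 60 + 105 + 170 + 55 + 260 = 2695
Unweighted mean = 2695 / 11 = 245
Weighted sum = 410×643 + 405×642 + 145×546 + 410×680 + 285×429 + 390×358 + 60×262 + 105×576 + 170×477 + 55×148 + 260×544
  = 263630 + 260010 + 79170 + 278800 + 122265 + 139620 + 15720 + 60480 + 81090 + 8140 + 141440 = 1450365
Sum of weights = 643 + 642 + 546 + 680 + 429 + 358 + 262 + 576 + 477 + 148 + 544 = 5305
Weighted mean = 1450365 / 5305 = 273.39585
Difference (weighted minus unweighted) = 28.395853

28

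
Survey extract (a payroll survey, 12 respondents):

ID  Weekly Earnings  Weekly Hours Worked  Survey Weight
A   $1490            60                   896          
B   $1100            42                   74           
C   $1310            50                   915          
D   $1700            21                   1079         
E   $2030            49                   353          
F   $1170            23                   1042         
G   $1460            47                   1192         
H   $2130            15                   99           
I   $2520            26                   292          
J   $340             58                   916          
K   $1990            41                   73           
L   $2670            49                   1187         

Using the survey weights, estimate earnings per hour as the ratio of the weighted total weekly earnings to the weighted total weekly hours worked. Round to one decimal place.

Σ wᵢ·y = 1490×896 + 1100×74 + 1310×915 + 1700×1079 + 2030×353 + 1170×1042 + 1460×1192 + 2130×99 + 2520×292 + 340×916 + 1990×73 + 2670×1187
  = 1335040 + 81400 + 1198650 + 1834300 + 716590 + 1219140 + 1740320 + 210870 + 735840 + 311440 + 145270 + 3169290 = 12698150
Σ wᵢ·x = 60×896 + 42×74 + 50×915 + 21×1079 + 49×353 + 23×1042 + 47×1192 + 15×99 + 26×292 + 58×916 + 41×73 + 49×1187
  = 345925
Ratio = 12698150 / 345925 = 36.707812

36.7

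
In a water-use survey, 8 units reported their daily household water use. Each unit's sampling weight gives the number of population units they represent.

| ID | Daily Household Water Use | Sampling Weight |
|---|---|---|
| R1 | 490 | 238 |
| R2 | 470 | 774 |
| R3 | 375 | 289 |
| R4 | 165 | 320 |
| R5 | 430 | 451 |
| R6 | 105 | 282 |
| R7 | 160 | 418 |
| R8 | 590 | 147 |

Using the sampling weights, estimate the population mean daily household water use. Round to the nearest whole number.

349

Weighted sum = 490×238 + 470×774 + 375×289 + 165×320 + 430×451 + 105×282 + 160×418 + 590×147
  = 1018725
Sum of weights = 238 + 774 + 289 + 320 + 451 + 282 + 418 + 147 = 2919
Weighted mean = 1018725 / 2919 = 348.99794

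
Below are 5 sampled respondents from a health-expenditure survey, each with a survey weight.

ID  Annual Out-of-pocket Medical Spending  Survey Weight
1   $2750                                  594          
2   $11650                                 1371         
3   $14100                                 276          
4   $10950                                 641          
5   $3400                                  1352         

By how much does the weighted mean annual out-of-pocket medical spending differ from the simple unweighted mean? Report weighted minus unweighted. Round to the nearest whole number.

-749

Unweighted sum = 2750 + 11650 + 14100 + 10950 + 3400 = 42850
Unweighted mean = 42850 / 5 = 8570
Weighted sum = 2750×594 + 11650×1371 + 14100×276 + 10950×641 + 3400×1352
  = 33113000
Sum of weights = 594 + 1371 + 276 + 641 + 1352 = 4234
Weighted mean = 33113000 / 4234 = 7820.7369
Difference (weighted minus unweighted) = -749.26311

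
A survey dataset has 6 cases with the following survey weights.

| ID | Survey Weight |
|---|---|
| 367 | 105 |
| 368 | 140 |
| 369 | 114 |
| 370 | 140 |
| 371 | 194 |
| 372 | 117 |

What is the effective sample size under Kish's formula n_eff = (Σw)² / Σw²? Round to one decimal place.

5.7

Σ wᵢ = 105 + 140 + 114 + 140 + 194 + 117 = 810
Σ wᵢ² = 11025 + 19600 + 12996 + 19600 + 37636 + 13689 = 114546
n_eff = 810² / 114546 = 656100 / 114546 = 5.7278299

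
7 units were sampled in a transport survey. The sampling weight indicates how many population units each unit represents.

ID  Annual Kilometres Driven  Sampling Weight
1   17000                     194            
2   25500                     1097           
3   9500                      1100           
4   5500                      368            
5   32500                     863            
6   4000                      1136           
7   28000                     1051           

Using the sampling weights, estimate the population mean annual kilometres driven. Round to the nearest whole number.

18207

Weighted sum = 105765000
Sum of weights = 194 + 1097 + 1100 + 368 + 863 + 1136 + 1051 = 5809
Weighted mean = 105765000 / 5809 = 18207.092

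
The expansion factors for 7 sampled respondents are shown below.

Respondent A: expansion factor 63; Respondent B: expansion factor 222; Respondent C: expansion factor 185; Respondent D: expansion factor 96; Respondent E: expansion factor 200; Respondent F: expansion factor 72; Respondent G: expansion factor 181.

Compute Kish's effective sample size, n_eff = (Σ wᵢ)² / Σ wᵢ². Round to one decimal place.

5.9

Σ wᵢ = 1019
Σ wᵢ² = 3969 + 49284 + 34225 + 9216 + 40000 + 5184 + 32761 = 174639
n_eff = 1019² / 174639 = 1038361 / 174639 = 5.9457567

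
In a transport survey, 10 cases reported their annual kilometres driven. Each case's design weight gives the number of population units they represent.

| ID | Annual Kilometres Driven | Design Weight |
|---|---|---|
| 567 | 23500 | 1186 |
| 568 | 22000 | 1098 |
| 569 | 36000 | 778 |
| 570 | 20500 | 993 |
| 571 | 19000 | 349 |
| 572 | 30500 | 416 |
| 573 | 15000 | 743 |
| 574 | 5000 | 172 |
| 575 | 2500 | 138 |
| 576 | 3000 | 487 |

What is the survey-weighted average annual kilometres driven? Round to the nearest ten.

20990

Weighted sum = 133521500
Sum of weights = 1186 + 1098 + 778 + 993 + 349 + 416 + 743 + 172 + 138 + 487 = 6360
Weighted mean = 133521500 / 6360 = 20993.947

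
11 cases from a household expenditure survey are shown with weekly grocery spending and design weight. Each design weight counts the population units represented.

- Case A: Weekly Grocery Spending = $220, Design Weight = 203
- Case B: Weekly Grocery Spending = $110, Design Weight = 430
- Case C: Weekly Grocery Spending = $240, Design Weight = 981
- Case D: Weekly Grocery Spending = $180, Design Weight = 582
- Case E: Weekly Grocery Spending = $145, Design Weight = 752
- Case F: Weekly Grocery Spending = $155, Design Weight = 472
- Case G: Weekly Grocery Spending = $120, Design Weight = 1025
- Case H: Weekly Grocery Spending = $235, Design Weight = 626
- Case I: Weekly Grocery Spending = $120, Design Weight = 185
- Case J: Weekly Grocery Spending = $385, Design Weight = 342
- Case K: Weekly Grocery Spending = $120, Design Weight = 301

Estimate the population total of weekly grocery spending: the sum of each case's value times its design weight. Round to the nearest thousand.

1074000

Weighted total = 220×203 + 110×430 + 240×981 + 180×582 + 145×752 + 155×472 + 120×1025 + 235×626 + 120×185 + 385×342 + 120×301
  = 44660 + 47300 + 235440 + 104760 + 109040 + 73160 + 123000 + 147110 + 22200 + 131670 + 36120 = 1074460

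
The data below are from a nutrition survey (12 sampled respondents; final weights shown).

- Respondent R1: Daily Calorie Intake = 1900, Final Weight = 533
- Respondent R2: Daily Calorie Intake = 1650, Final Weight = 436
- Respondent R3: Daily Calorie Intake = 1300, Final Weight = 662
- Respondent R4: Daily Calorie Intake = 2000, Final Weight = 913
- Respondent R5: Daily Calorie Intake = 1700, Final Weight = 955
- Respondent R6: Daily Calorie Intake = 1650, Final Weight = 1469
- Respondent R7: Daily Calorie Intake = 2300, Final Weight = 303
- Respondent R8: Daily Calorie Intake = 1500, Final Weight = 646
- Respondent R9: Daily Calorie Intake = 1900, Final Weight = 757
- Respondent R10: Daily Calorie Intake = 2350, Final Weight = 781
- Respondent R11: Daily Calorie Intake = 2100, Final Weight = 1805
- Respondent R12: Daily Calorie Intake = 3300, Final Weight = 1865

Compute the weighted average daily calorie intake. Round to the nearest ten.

2100

Weighted sum = 1900×533 + 1650×436 + 1300×662 + 2000×913 + 1700×955 + 1650×1469 + 2300×303 + 1500×646 + 1900×757 + 2350×781 + 2100×1805 + 3300×1865
  = 1012700 + 719400 + 860600 + 1826000 + 1623500 + 2423850 + 696900 + 969000 + 1438300 + 1835350 + 3790500 + 6154500 = 23350600
Sum of weights = 11125
Weighted mean = 23350600 / 11125 = 2098.9303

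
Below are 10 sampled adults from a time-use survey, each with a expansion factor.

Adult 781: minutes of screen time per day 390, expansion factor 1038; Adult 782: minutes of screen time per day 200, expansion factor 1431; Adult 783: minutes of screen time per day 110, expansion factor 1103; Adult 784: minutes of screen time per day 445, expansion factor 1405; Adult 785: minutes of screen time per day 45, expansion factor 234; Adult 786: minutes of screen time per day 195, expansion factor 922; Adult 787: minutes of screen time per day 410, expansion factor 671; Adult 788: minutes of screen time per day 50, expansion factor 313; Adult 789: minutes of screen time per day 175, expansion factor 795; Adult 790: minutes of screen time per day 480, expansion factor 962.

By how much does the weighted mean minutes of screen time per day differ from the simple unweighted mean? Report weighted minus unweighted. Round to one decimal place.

33.9

Unweighted sum = 390 + 200 + 110 + 445 + 45 + 195 + 410 + 50 + 175 + 480 = 2500
Unweighted mean = 2500 / 10 = 250
Weighted sum = 390×1038 + 200×1431 + 110×1103 + 445×1405 + 45×234 + 195×922 + 410×671 + 50×313 + 175×795 + 480×962
  = 404820 + 286200 + 121330 + 625225 + 10530 + 179790 + 275110 + 15650 + 139125 + 461760 = 2519540
Sum of weights = 8874
Weighted mean = 2519540 / 8874 = 283.92382
Difference (weighted minus unweighted) = 33.923822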